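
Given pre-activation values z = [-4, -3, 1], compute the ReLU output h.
h = [0, 0, 1]

ReLU applied element-wise: max(0,-4)=0, max(0,-3)=0, max(0,1)=1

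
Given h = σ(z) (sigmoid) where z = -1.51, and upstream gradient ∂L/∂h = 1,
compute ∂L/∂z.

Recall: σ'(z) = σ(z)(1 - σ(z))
∂L/∂z = 0.1482

σ(-1.51) = 0.1809
σ'(-1.51) = σ(-1.51)(1 - σ(-1.51)) = 0.1809 × 0.8191 = 0.1482
∂L/∂z = ∂L/∂h · σ'(z) = 1 × 0.1482 = 0.1482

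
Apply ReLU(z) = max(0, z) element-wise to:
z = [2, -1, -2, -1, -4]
h = [2, 0, 0, 0, 0]

ReLU applied element-wise: max(0,2)=2, max(0,-1)=0, max(0,-2)=0, max(0,-1)=0, max(0,-4)=0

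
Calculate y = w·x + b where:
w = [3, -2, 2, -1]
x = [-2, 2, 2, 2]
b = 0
y = -8

y = (3)(-2) + (-2)(2) + (2)(2) + (-1)(2) + 0 = -8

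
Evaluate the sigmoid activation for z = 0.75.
0.6792

sigmoid(0.75) = 1/(1 + e^(-0.75)) = 1/(1 + 0.4724) = 0.6792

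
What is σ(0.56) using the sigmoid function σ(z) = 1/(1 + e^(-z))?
0.6365

sigmoid(0.56) = 1/(1 + e^(-0.56)) = 1/(1 + 0.5712) = 0.6365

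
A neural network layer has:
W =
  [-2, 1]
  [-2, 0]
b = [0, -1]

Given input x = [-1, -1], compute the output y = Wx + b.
y = [1, 1]

Wx = [-2×-1 + 1×-1, -2×-1 + 0×-1]
   = [1, 2]
y = Wx + b = [1 + 0, 2 + -1] = [1, 1]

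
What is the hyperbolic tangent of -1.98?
-0.9626

tanh(-1.98) = (e^(-1.98) - e^(1.98))/(e^(-1.98) + e^(1.98)) = -0.9626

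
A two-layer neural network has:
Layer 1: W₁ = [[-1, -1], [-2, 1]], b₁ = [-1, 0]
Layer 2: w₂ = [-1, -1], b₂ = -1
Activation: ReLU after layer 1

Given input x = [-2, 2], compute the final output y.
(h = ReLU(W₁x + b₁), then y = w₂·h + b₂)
y = -7

Layer 1 pre-activation: z₁ = [-1, 6]
After ReLU: h = [0, 6]
Layer 2 output: y = -1×0 + -1×6 + -1 = -7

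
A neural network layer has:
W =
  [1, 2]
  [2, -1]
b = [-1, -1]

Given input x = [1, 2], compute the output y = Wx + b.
y = [4, -1]

Wx = [1×1 + 2×2, 2×1 + -1×2]
   = [5, 0]
y = Wx + b = [5 + -1, 0 + -1] = [4, -1]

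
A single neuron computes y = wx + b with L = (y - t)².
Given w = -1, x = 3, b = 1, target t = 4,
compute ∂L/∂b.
∂L/∂b = -12

y = wx + b = (-1)(3) + 1 = -2
∂L/∂y = 2(y - t) = 2(-2 - 4) = -12
∂y/∂b = 1
∂L/∂b = ∂L/∂y · ∂y/∂b = -12 × 1 = -12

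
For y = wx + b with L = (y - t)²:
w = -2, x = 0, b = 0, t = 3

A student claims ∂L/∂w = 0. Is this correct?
Correct

y = (-2)(0) + 0 = 0
∂L/∂y = 2(y - t) = 2(0 - 3) = -6
∂y/∂w = x = 0
∂L/∂w = -6 × 0 = 0

Claimed value: 0
Correct: The correct gradient is 0.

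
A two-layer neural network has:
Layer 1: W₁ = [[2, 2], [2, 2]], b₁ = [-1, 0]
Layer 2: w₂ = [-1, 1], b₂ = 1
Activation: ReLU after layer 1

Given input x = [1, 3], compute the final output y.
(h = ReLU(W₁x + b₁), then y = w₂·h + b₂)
y = 2

Layer 1 pre-activation: z₁ = [7, 8]
After ReLU: h = [7, 8]
Layer 2 output: y = -1×7 + 1×8 + 1 = 2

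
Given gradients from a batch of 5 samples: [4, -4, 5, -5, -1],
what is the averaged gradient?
Average gradient = -0.2

Average = (1/5)(4 + -4 + 5 + -5 + -1) = -1/5 = -0.2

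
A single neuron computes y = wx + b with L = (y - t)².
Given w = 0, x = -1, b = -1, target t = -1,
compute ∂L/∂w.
∂L/∂w = 0

y = wx + b = (0)(-1) + -1 = -1
∂L/∂y = 2(y - t) = 2(-1 - -1) = 0
∂y/∂w = x = -1
∂L/∂w = ∂L/∂y · ∂y/∂w = 0 × -1 = 0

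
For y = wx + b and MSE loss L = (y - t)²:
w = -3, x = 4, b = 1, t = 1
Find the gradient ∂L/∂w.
∂L/∂w = -96

y = wx + b = (-3)(4) + 1 = -11
∂L/∂y = 2(y - t) = 2(-11 - 1) = -24
∂y/∂w = x = 4
∂L/∂w = ∂L/∂y · ∂y/∂w = -24 × 4 = -96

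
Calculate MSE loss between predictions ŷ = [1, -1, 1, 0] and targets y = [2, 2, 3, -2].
MSE = 4.5

MSE = (1/4)((1-2)² + (-1-2)² + (1-3)² + (0--2)²) = (1/4)(1 + 9 + 4 + 4) = 4.5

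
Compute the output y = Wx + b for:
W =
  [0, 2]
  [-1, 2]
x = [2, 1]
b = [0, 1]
y = [2, 1]

Wx = [0×2 + 2×1, -1×2 + 2×1]
   = [2, 0]
y = Wx + b = [2 + 0, 0 + 1] = [2, 1]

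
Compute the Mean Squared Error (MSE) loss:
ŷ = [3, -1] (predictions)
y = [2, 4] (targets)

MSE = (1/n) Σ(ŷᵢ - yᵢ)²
MSE = 13

MSE = (1/2)((3-2)² + (-1-4)²) = (1/2)(1 + 25) = 13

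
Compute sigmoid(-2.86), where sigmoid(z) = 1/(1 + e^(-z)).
0.05417

sigmoid(-2.86) = 1/(1 + e^(2.86)) = 1/(1 + 17.46) = 0.05417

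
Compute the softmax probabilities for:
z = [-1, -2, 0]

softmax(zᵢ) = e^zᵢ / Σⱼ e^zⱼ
p = [0.2447, 0.09, 0.6652]

exp(z) = [0.3679, 0.1353, 1]
Sum = 1.503
p = [0.2447, 0.09, 0.6652]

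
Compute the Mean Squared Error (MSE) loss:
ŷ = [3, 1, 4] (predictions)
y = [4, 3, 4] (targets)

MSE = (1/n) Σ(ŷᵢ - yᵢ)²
MSE = 1.667

MSE = (1/3)((3-4)² + (1-3)² + (4-4)²) = (1/3)(1 + 4 + 0) = 1.667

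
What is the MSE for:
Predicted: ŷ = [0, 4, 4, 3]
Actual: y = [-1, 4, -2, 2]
MSE = 9.5

MSE = (1/4)((0--1)² + (4-4)² + (4--2)² + (3-2)²) = (1/4)(1 + 0 + 36 + 1) = 9.5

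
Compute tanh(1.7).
0.9354

tanh(1.7) = (e^(1.7) - e^(-1.7))/(e^(1.7) + e^(-1.7)) = 0.9354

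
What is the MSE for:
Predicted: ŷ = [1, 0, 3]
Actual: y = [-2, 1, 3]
MSE = 3.333

MSE = (1/3)((1--2)² + (0-1)² + (3-3)²) = (1/3)(9 + 1 + 0) = 3.333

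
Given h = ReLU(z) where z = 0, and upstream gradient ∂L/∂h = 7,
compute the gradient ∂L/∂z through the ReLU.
∂L/∂z = 0

h = ReLU(0) = 0
At z = 0: ∂h/∂z = 0 (by convention)
∂L/∂z = ∂L/∂h · ∂h/∂z = 7 × 0 = 0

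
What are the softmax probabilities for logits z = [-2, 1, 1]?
p = [0.0243, 0.4879, 0.4879]

exp(z) = [0.1353, 2.718, 2.718]
Sum = 5.572
p = [0.0243, 0.4879, 0.4879]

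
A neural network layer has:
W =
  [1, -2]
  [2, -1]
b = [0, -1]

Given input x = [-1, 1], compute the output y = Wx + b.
y = [-3, -4]

Wx = [1×-1 + -2×1, 2×-1 + -1×1]
   = [-3, -3]
y = Wx + b = [-3 + 0, -3 + -1] = [-3, -4]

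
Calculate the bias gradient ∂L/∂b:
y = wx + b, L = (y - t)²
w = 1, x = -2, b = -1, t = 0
∂L/∂b = -6

y = wx + b = (1)(-2) + -1 = -3
∂L/∂y = 2(y - t) = 2(-3 - 0) = -6
∂y/∂b = 1
∂L/∂b = ∂L/∂y · ∂y/∂b = -6 × 1 = -6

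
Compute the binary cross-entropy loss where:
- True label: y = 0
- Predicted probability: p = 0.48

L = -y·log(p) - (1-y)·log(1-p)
L = 0.6539

L = -0·log(0.48) - 1·log(0.52) = -log(0.52) = 0.6539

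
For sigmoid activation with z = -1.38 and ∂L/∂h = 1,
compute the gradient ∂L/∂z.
∂L/∂z = 0.1606

σ(-1.38) = 0.201
σ'(-1.38) = σ(-1.38)(1 - σ(-1.38)) = 0.201 × 0.799 = 0.1606
∂L/∂z = ∂L/∂h · σ'(z) = 1 × 0.1606 = 0.1606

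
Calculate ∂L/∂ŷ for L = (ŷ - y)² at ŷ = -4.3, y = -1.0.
∂L/∂ŷ = -6.6

∂L/∂ŷ = 2(ŷ - y) = 2(-4.3 - -1.0) = 2(-3.3) = -6.6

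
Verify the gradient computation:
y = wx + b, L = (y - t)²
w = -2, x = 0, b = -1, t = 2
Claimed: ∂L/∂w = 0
Correct

y = (-2)(0) + -1 = -1
∂L/∂y = 2(y - t) = 2(-1 - 2) = -6
∂y/∂w = x = 0
∂L/∂w = -6 × 0 = 0

Claimed value: 0
Correct: The correct gradient is 0.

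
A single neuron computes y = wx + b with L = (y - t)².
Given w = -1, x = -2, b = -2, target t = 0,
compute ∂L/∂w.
∂L/∂w = 0

y = wx + b = (-1)(-2) + -2 = 0
∂L/∂y = 2(y - t) = 2(0 - 0) = 0
∂y/∂w = x = -2
∂L/∂w = ∂L/∂y · ∂y/∂w = 0 × -2 = 0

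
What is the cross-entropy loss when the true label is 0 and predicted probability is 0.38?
L = 0.478

L = -0·log(0.38) - 1·log(0.62) = -log(0.62) = 0.478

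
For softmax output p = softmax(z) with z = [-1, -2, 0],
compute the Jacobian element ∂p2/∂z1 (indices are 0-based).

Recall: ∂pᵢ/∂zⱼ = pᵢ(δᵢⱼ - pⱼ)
∂p2/∂z1 = -0.05989

p = softmax(z) = [0.2447, 0.09003, 0.6652]
p2 = 0.6652, p1 = 0.09003

∂p2/∂z1 = -p2 × p1 = -0.6652 × 0.09003 = -0.05989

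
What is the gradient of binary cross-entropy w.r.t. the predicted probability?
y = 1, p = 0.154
∂L/∂p = -6.494

∂L/∂p = -y/p + (1-y)/(1-p) = -1/0.154 + 0 = -6.494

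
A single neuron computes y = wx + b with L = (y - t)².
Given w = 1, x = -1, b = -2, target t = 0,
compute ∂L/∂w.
∂L/∂w = 6

y = wx + b = (1)(-1) + -2 = -3
∂L/∂y = 2(y - t) = 2(-3 - 0) = -6
∂y/∂w = x = -1
∂L/∂w = ∂L/∂y · ∂y/∂w = -6 × -1 = 6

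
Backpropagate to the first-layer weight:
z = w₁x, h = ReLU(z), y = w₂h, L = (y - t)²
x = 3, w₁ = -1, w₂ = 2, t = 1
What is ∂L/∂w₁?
∂L/∂w₁ = 0

Forward pass:
z = w₁x = -1×3 = -3
h = ReLU(-3) = 0
y = w₂h = 2×0 = 0

Backward pass:
∂L/∂y = 2(y - t) = 2(0 - 1) = -2
∂y/∂h = w₂ = 2
∂h/∂z = 0 (ReLU derivative)
∂z/∂w₁ = x = 3

∂L/∂w₁ = -2 × 2 × 0 × 3 = 0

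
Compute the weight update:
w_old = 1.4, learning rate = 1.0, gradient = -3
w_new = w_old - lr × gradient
w_new = 4.4

w_new = w - η·∂L/∂w = 1.4 - 1.0×(-3) = 1.4 - (-3) = 4.4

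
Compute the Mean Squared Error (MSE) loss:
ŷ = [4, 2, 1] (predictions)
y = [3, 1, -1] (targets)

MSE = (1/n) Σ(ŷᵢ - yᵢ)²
MSE = 2

MSE = (1/3)((4-3)² + (2-1)² + (1--1)²) = (1/3)(1 + 1 + 4) = 2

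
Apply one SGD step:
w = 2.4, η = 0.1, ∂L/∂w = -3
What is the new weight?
w_new = 2.7

w_new = w - η·∂L/∂w = 2.4 - 0.1×(-3) = 2.4 - (-0.3) = 2.7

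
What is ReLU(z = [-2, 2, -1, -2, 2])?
h = [0, 2, 0, 0, 2]

ReLU applied element-wise: max(0,-2)=0, max(0,2)=2, max(0,-1)=0, max(0,-2)=0, max(0,2)=2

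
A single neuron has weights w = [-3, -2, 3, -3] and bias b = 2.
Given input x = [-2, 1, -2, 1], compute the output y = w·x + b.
y = -3

y = (-3)(-2) + (-2)(1) + (3)(-2) + (-3)(1) + 2 = -3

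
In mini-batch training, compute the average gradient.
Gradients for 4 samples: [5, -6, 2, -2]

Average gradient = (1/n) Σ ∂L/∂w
Average gradient = -0.25

Average = (1/4)(5 + -6 + 2 + -2) = -1/4 = -0.25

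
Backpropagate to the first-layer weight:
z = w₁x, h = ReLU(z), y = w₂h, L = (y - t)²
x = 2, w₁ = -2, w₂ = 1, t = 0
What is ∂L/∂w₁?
∂L/∂w₁ = 0

Forward pass:
z = w₁x = -2×2 = -4
h = ReLU(-4) = 0
y = w₂h = 1×0 = 0

Backward pass:
∂L/∂y = 2(y - t) = 2(0 - 0) = 0
∂y/∂h = w₂ = 1
∂h/∂z = 0 (ReLU derivative)
∂z/∂w₁ = x = 2

∂L/∂w₁ = 0 × 1 × 0 × 2 = 0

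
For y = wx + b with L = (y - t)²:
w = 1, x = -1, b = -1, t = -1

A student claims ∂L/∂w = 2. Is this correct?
Correct

y = (1)(-1) + -1 = -2
∂L/∂y = 2(y - t) = 2(-2 - -1) = -2
∂y/∂w = x = -1
∂L/∂w = -2 × -1 = 2

Claimed value: 2
Correct: The correct gradient is 2.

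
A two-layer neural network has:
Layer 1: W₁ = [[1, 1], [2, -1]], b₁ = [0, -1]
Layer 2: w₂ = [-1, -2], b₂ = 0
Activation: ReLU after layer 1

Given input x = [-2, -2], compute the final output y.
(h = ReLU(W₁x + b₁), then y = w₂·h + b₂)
y = 0

Layer 1 pre-activation: z₁ = [-4, -3]
After ReLU: h = [0, 0]
Layer 2 output: y = -1×0 + -2×0 + 0 = 0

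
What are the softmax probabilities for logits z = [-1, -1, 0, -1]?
p = [0.1749, 0.1749, 0.4754, 0.1749]

exp(z) = [0.3679, 0.3679, 1, 0.3679]
Sum = 2.104
p = [0.1749, 0.1749, 0.4754, 0.1749]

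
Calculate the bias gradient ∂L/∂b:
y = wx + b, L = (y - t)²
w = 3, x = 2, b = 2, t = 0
∂L/∂b = 16

y = wx + b = (3)(2) + 2 = 8
∂L/∂y = 2(y - t) = 2(8 - 0) = 16
∂y/∂b = 1
∂L/∂b = ∂L/∂y · ∂y/∂b = 16 × 1 = 16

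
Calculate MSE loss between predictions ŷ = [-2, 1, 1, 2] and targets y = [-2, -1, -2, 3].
MSE = 3.5

MSE = (1/4)((-2--2)² + (1--1)² + (1--2)² + (2-3)²) = (1/4)(0 + 4 + 9 + 1) = 3.5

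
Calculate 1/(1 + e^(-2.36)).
0.9137

sigmoid(2.36) = 1/(1 + e^(-2.36)) = 1/(1 + 0.09442) = 0.9137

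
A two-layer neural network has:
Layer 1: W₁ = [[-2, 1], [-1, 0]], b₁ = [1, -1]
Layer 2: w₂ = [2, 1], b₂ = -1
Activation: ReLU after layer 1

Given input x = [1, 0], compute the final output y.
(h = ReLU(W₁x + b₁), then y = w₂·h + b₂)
y = -1

Layer 1 pre-activation: z₁ = [-1, -2]
After ReLU: h = [0, 0]
Layer 2 output: y = 2×0 + 1×0 + -1 = -1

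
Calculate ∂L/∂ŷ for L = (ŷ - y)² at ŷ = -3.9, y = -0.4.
∂L/∂ŷ = -7.0

∂L/∂ŷ = 2(ŷ - y) = 2(-3.9 - -0.4) = 2(-3.5) = -7.0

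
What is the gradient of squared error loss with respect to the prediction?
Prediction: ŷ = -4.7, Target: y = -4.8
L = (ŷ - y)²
∂L/∂ŷ = 0.2

∂L/∂ŷ = 2(ŷ - y) = 2(-4.7 - -4.8) = 2(0.1) = 0.2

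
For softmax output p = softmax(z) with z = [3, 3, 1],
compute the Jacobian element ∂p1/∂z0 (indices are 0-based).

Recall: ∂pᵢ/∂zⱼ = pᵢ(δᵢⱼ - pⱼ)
∂p1/∂z0 = -0.2193

p = softmax(z) = [0.4683, 0.4683, 0.06338]
p1 = 0.4683, p0 = 0.4683

∂p1/∂z0 = -p1 × p0 = -0.4683 × 0.4683 = -0.2193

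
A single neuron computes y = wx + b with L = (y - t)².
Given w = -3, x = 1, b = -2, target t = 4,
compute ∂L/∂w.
∂L/∂w = -18

y = wx + b = (-3)(1) + -2 = -5
∂L/∂y = 2(y - t) = 2(-5 - 4) = -18
∂y/∂w = x = 1
∂L/∂w = ∂L/∂y · ∂y/∂w = -18 × 1 = -18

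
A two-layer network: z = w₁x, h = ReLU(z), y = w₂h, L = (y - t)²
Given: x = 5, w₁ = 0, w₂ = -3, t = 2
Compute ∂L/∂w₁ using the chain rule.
∂L/∂w₁ = 0

Forward pass:
z = w₁x = 0×5 = 0
h = ReLU(0) = 0
y = w₂h = -3×0 = 0

Backward pass:
∂L/∂y = 2(y - t) = 2(0 - 2) = -4
∂y/∂h = w₂ = -3
∂h/∂z = 0 (ReLU derivative)
∂z/∂w₁ = x = 5

∂L/∂w₁ = -4 × -3 × 0 × 5 = 0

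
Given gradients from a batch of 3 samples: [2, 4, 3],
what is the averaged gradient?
Average gradient = 3

Average = (1/3)(2 + 4 + 3) = 9/3 = 3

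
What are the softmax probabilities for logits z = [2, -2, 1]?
p = [0.7214, 0.0132, 0.2654]

exp(z) = [7.389, 0.1353, 2.718]
Sum = 10.24
p = [0.7214, 0.0132, 0.2654]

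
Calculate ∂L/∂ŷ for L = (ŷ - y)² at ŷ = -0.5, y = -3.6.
∂L/∂ŷ = 6.2

∂L/∂ŷ = 2(ŷ - y) = 2(-0.5 - -3.6) = 2(3.1) = 6.2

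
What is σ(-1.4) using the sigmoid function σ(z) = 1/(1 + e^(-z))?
0.1978

sigmoid(-1.4) = 1/(1 + e^(1.4)) = 1/(1 + 4.055) = 0.1978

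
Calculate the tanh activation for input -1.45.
-0.8957

tanh(-1.45) = (e^(-1.45) - e^(1.45))/(e^(-1.45) + e^(1.45)) = -0.8957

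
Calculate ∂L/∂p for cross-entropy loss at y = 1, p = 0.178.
∂L/∂p = -5.618

∂L/∂p = -y/p + (1-y)/(1-p) = -1/0.178 + 0 = -5.618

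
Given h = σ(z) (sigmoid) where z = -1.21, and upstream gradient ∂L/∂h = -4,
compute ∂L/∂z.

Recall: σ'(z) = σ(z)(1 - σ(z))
∂L/∂z = -0.7078

σ(-1.21) = 0.2297
σ'(-1.21) = σ(-1.21)(1 - σ(-1.21)) = 0.2297 × 0.7703 = 0.1769
∂L/∂z = ∂L/∂h · σ'(z) = -4 × 0.1769 = -0.7078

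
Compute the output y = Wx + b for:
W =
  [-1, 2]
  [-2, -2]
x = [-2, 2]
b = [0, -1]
y = [6, -1]

Wx = [-1×-2 + 2×2, -2×-2 + -2×2]
   = [6, 0]
y = Wx + b = [6 + 0, 0 + -1] = [6, -1]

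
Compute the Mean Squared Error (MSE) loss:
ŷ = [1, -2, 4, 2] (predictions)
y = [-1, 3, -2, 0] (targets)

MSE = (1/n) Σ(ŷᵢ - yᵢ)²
MSE = 17.25

MSE = (1/4)((1--1)² + (-2-3)² + (4--2)² + (2-0)²) = (1/4)(4 + 25 + 36 + 4) = 17.25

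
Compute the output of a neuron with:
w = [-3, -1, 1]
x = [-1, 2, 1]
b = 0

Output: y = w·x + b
y = 2

y = (-3)(-1) + (-1)(2) + (1)(1) + 0 = 2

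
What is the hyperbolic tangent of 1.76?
0.9425

tanh(1.76) = (e^(1.76) - e^(-1.76))/(e^(1.76) + e^(-1.76)) = 0.9425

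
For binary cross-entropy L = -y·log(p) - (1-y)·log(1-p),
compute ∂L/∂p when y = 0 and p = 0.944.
∂L/∂p = 17.86

∂L/∂p = -y/p + (1-y)/(1-p) = 0 + 1/0.056 = 17.86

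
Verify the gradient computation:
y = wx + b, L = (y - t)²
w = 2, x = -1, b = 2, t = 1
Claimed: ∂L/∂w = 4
Incorrect

y = (2)(-1) + 2 = 0
∂L/∂y = 2(y - t) = 2(0 - 1) = -2
∂y/∂w = x = -1
∂L/∂w = -2 × -1 = 2

Claimed value: 4
Incorrect: The correct gradient is 2.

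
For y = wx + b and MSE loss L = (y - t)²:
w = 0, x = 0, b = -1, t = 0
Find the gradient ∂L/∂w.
∂L/∂w = 0

y = wx + b = (0)(0) + -1 = -1
∂L/∂y = 2(y - t) = 2(-1 - 0) = -2
∂y/∂w = x = 0
∂L/∂w = ∂L/∂y · ∂y/∂w = -2 × 0 = 0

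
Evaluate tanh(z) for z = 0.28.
0.2729

tanh(0.28) = (e^(0.28) - e^(-0.28))/(e^(0.28) + e^(-0.28)) = 0.2729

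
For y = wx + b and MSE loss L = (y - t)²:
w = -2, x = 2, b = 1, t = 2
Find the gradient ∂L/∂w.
∂L/∂w = -20

y = wx + b = (-2)(2) + 1 = -3
∂L/∂y = 2(y - t) = 2(-3 - 2) = -10
∂y/∂w = x = 2
∂L/∂w = ∂L/∂y · ∂y/∂w = -10 × 2 = -20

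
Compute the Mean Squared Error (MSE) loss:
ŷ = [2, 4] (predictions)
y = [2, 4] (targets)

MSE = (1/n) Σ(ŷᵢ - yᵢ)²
MSE = 0

MSE = (1/2)((2-2)² + (4-4)²) = (1/2)(0 + 0) = 0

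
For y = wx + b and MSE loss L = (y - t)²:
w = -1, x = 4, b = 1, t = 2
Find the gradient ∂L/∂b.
∂L/∂b = -10

y = wx + b = (-1)(4) + 1 = -3
∂L/∂y = 2(y - t) = 2(-3 - 2) = -10
∂y/∂b = 1
∂L/∂b = ∂L/∂y · ∂y/∂b = -10 × 1 = -10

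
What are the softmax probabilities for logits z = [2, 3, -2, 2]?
p = [0.2111, 0.5739, 0.0039, 0.2111]

exp(z) = [7.389, 20.09, 0.1353, 7.389]
Sum = 35
p = [0.2111, 0.5739, 0.0039, 0.2111]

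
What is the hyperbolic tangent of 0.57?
0.5154

tanh(0.57) = (e^(0.57) - e^(-0.57))/(e^(0.57) + e^(-0.57)) = 0.5154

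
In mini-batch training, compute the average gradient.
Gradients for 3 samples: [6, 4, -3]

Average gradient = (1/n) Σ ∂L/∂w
Average gradient = 2.333

Average = (1/3)(6 + 4 + -3) = 7/3 = 2.333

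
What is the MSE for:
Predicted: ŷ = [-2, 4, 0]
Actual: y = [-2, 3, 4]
MSE = 5.667

MSE = (1/3)((-2--2)² + (4-3)² + (0-4)²) = (1/3)(0 + 1 + 16) = 5.667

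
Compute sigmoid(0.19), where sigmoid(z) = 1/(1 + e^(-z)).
0.5474

sigmoid(0.19) = 1/(1 + e^(-0.19)) = 1/(1 + 0.827) = 0.5474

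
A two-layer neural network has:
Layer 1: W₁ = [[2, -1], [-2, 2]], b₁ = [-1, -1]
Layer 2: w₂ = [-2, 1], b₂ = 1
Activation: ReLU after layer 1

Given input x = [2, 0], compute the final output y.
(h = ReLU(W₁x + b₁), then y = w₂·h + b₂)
y = -5

Layer 1 pre-activation: z₁ = [3, -5]
After ReLU: h = [3, 0]
Layer 2 output: y = -2×3 + 1×0 + 1 = -5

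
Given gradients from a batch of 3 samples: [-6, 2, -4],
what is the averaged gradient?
Average gradient = -2.667

Average = (1/3)(-6 + 2 + -4) = -8/3 = -2.667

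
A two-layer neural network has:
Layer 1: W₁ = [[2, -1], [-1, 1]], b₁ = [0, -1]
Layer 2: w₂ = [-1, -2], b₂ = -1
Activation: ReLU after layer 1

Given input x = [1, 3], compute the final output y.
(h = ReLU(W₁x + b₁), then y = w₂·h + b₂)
y = -3

Layer 1 pre-activation: z₁ = [-1, 1]
After ReLU: h = [0, 1]
Layer 2 output: y = -1×0 + -2×1 + -1 = -3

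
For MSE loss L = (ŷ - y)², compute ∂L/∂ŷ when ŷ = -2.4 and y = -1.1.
∂L/∂ŷ = -2.6

∂L/∂ŷ = 2(ŷ - y) = 2(-2.4 - -1.1) = 2(-1.3) = -2.6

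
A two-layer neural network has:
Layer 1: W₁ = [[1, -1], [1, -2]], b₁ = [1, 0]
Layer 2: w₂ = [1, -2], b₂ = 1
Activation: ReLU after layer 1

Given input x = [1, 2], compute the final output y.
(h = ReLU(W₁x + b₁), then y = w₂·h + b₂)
y = 1

Layer 1 pre-activation: z₁ = [0, -3]
After ReLU: h = [0, 0]
Layer 2 output: y = 1×0 + -2×0 + 1 = 1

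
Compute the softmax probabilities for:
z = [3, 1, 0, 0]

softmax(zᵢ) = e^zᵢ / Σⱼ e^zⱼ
p = [0.8098, 0.1096, 0.0403, 0.0403]

exp(z) = [20.09, 2.718, 1, 1]
Sum = 24.8
p = [0.8098, 0.1096, 0.0403, 0.0403]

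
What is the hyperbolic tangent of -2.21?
-0.9762

tanh(-2.21) = (e^(-2.21) - e^(2.21))/(e^(-2.21) + e^(2.21)) = -0.9762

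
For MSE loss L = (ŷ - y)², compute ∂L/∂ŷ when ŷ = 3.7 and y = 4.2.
∂L/∂ŷ = -1.0

∂L/∂ŷ = 2(ŷ - y) = 2(3.7 - 4.2) = 2(-0.5) = -1.0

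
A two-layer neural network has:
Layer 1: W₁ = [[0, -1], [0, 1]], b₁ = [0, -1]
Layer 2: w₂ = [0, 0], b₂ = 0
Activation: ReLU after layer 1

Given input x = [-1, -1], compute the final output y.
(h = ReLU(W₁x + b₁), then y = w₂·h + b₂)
y = 0

Layer 1 pre-activation: z₁ = [1, -2]
After ReLU: h = [1, 0]
Layer 2 output: y = 0×1 + 0×0 + 0 = 0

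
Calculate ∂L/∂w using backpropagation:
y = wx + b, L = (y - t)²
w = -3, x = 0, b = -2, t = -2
∂L/∂w = 0

y = wx + b = (-3)(0) + -2 = -2
∂L/∂y = 2(y - t) = 2(-2 - -2) = 0
∂y/∂w = x = 0
∂L/∂w = ∂L/∂y · ∂y/∂w = 0 × 0 = 0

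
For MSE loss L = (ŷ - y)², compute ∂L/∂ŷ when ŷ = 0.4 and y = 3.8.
∂L/∂ŷ = -6.8

∂L/∂ŷ = 2(ŷ - y) = 2(0.4 - 3.8) = 2(-3.4) = -6.8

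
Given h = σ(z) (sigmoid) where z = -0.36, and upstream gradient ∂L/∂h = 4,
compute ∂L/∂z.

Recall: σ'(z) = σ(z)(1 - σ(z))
∂L/∂z = 0.9683

σ(-0.36) = 0.411
σ'(-0.36) = σ(-0.36)(1 - σ(-0.36)) = 0.411 × 0.589 = 0.2421
∂L/∂z = ∂L/∂h · σ'(z) = 4 × 0.2421 = 0.9683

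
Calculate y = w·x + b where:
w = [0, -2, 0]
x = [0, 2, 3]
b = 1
y = -3

y = (0)(0) + (-2)(2) + (0)(3) + 1 = -3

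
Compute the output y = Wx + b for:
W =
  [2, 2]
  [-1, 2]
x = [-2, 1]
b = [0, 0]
y = [-2, 4]

Wx = [2×-2 + 2×1, -1×-2 + 2×1]
   = [-2, 4]
y = Wx + b = [-2 + 0, 4 + 0] = [-2, 4]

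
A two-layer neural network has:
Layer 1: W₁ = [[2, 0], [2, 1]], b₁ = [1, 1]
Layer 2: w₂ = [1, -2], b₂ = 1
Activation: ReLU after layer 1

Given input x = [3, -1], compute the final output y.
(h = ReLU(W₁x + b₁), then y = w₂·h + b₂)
y = -4

Layer 1 pre-activation: z₁ = [7, 6]
After ReLU: h = [7, 6]
Layer 2 output: y = 1×7 + -2×6 + 1 = -4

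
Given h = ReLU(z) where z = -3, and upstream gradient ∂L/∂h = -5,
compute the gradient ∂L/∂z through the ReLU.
∂L/∂z = 0

h = ReLU(-3) = 0
Since z < 0: ∂h/∂z = 0
∂L/∂z = ∂L/∂h · ∂h/∂z = -5 × 0 = 0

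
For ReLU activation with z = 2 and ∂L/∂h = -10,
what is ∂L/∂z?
∂L/∂z = -10

h = ReLU(2) = 2
Since z > 0: ∂h/∂z = 1
∂L/∂z = ∂L/∂h · ∂h/∂z = -10 × 1 = -10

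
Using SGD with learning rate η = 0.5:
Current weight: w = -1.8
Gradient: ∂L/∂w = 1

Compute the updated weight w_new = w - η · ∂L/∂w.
w_new = -2.3

w_new = w - η·∂L/∂w = -1.8 - 0.5×(1) = -1.8 - (0.5) = -2.3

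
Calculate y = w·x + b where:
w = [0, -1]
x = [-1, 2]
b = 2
y = 0

y = (0)(-1) + (-1)(2) + 2 = 0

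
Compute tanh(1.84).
0.9508

tanh(1.84) = (e^(1.84) - e^(-1.84))/(e^(1.84) + e^(-1.84)) = 0.9508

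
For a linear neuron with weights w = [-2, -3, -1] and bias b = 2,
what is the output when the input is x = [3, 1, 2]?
y = -9

y = (-2)(3) + (-3)(1) + (-1)(2) + 2 = -9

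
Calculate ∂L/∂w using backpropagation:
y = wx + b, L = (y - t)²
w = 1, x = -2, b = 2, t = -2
∂L/∂w = -8

y = wx + b = (1)(-2) + 2 = 0
∂L/∂y = 2(y - t) = 2(0 - -2) = 4
∂y/∂w = x = -2
∂L/∂w = ∂L/∂y · ∂y/∂w = 4 × -2 = -8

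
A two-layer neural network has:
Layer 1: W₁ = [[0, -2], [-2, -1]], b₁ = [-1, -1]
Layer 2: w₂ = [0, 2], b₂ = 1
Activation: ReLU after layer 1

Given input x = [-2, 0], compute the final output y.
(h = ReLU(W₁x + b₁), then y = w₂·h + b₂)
y = 7

Layer 1 pre-activation: z₁ = [-1, 3]
After ReLU: h = [0, 3]
Layer 2 output: y = 0×0 + 2×3 + 1 = 7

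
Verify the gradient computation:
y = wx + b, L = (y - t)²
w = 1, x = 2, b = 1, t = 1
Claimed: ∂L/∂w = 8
Correct

y = (1)(2) + 1 = 3
∂L/∂y = 2(y - t) = 2(3 - 1) = 4
∂y/∂w = x = 2
∂L/∂w = 4 × 2 = 8

Claimed value: 8
Correct: The correct gradient is 8.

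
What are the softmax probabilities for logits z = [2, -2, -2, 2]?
p = [0.491, 0.009, 0.009, 0.491]

exp(z) = [7.389, 0.1353, 0.1353, 7.389]
Sum = 15.05
p = [0.491, 0.009, 0.009, 0.491]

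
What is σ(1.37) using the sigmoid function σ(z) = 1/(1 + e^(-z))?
0.7974

sigmoid(1.37) = 1/(1 + e^(-1.37)) = 1/(1 + 0.2541) = 0.7974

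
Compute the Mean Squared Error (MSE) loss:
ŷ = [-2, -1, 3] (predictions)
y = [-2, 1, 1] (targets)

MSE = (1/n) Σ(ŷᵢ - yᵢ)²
MSE = 2.667

MSE = (1/3)((-2--2)² + (-1-1)² + (3-1)²) = (1/3)(0 + 4 + 4) = 2.667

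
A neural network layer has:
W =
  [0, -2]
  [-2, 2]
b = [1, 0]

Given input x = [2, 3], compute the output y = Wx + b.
y = [-5, 2]

Wx = [0×2 + -2×3, -2×2 + 2×3]
   = [-6, 2]
y = Wx + b = [-6 + 1, 2 + 0] = [-5, 2]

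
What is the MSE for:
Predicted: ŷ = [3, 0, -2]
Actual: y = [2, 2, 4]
MSE = 13.67

MSE = (1/3)((3-2)² + (0-2)² + (-2-4)²) = (1/3)(1 + 4 + 36) = 13.67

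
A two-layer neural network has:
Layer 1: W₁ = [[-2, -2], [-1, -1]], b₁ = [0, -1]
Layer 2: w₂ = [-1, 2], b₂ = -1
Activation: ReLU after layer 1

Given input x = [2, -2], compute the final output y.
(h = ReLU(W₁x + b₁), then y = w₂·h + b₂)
y = -1

Layer 1 pre-activation: z₁ = [0, -1]
After ReLU: h = [0, 0]
Layer 2 output: y = -1×0 + 2×0 + -1 = -1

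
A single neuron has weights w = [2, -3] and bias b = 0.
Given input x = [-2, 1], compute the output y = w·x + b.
y = -7

y = (2)(-2) + (-3)(1) + 0 = -7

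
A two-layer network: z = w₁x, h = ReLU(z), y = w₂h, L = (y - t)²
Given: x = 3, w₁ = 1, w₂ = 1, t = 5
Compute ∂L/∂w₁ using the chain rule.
∂L/∂w₁ = -12

Forward pass:
z = w₁x = 1×3 = 3
h = ReLU(3) = 3
y = w₂h = 1×3 = 3

Backward pass:
∂L/∂y = 2(y - t) = 2(3 - 5) = -4
∂y/∂h = w₂ = 1
∂h/∂z = 1 (ReLU derivative)
∂z/∂w₁ = x = 3

∂L/∂w₁ = -4 × 1 × 1 × 3 = -12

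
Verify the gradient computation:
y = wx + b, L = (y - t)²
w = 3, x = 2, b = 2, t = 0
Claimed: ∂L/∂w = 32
Correct

y = (3)(2) + 2 = 8
∂L/∂y = 2(y - t) = 2(8 - 0) = 16
∂y/∂w = x = 2
∂L/∂w = 16 × 2 = 32

Claimed value: 32
Correct: The correct gradient is 32.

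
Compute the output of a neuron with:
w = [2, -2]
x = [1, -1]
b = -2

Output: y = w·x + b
y = 2

y = (2)(1) + (-2)(-1) + -2 = 2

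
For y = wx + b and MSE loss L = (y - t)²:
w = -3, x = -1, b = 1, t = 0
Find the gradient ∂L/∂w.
∂L/∂w = -8

y = wx + b = (-3)(-1) + 1 = 4
∂L/∂y = 2(y - t) = 2(4 - 0) = 8
∂y/∂w = x = -1
∂L/∂w = ∂L/∂y · ∂y/∂w = 8 × -1 = -8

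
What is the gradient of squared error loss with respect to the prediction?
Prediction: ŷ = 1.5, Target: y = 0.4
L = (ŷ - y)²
∂L/∂ŷ = 2.2

∂L/∂ŷ = 2(ŷ - y) = 2(1.5 - 0.4) = 2(1.1) = 2.2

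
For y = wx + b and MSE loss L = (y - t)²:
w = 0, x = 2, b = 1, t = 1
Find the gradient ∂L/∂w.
∂L/∂w = 0

y = wx + b = (0)(2) + 1 = 1
∂L/∂y = 2(y - t) = 2(1 - 1) = 0
∂y/∂w = x = 2
∂L/∂w = ∂L/∂y · ∂y/∂w = 0 × 2 = 0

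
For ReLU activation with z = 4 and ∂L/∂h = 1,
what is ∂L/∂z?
∂L/∂z = 1

h = ReLU(4) = 4
Since z > 0: ∂h/∂z = 1
∂L/∂z = ∂L/∂h · ∂h/∂z = 1 × 1 = 1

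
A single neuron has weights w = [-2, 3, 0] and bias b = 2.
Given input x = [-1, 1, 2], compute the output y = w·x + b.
y = 7

y = (-2)(-1) + (3)(1) + (0)(2) + 2 = 7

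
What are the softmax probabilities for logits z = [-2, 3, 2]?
p = [0.0049, 0.7275, 0.2676]

exp(z) = [0.1353, 20.09, 7.389]
Sum = 27.61
p = [0.0049, 0.7275, 0.2676]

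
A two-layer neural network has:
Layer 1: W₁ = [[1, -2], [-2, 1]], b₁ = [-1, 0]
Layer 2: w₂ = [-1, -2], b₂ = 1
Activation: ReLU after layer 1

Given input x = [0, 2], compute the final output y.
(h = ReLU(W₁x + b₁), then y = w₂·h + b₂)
y = -3

Layer 1 pre-activation: z₁ = [-5, 2]
After ReLU: h = [0, 2]
Layer 2 output: y = -1×0 + -2×2 + 1 = -3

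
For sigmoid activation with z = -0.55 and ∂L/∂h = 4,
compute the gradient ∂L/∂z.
∂L/∂z = 0.928

σ(-0.55) = 0.3659
σ'(-0.55) = σ(-0.55)(1 - σ(-0.55)) = 0.3659 × 0.6341 = 0.232
∂L/∂z = ∂L/∂h · σ'(z) = 4 × 0.232 = 0.928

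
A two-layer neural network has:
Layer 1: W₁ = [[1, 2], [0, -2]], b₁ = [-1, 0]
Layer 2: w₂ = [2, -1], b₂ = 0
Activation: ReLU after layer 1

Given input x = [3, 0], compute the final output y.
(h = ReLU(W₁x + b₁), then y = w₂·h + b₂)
y = 4

Layer 1 pre-activation: z₁ = [2, 0]
After ReLU: h = [2, 0]
Layer 2 output: y = 2×2 + -1×0 + 0 = 4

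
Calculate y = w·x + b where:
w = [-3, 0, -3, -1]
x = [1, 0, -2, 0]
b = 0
y = 3

y = (-3)(1) + (0)(0) + (-3)(-2) + (-1)(0) + 0 = 3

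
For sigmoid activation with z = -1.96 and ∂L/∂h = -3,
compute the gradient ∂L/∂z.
∂L/∂z = -0.3247

σ(-1.96) = 0.1235
σ'(-1.96) = σ(-1.96)(1 - σ(-1.96)) = 0.1235 × 0.8765 = 0.1082
∂L/∂z = ∂L/∂h · σ'(z) = -3 × 0.1082 = -0.3247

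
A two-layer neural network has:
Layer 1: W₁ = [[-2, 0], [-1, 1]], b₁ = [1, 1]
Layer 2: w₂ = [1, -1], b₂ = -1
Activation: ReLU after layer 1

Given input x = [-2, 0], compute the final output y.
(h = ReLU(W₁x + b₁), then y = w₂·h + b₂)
y = 1

Layer 1 pre-activation: z₁ = [5, 3]
After ReLU: h = [5, 3]
Layer 2 output: y = 1×5 + -1×3 + -1 = 1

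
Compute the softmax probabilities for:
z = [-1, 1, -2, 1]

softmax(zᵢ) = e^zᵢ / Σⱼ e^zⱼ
p = [0.0619, 0.4576, 0.0228, 0.4576]

exp(z) = [0.3679, 2.718, 0.1353, 2.718]
Sum = 5.94
p = [0.0619, 0.4576, 0.0228, 0.4576]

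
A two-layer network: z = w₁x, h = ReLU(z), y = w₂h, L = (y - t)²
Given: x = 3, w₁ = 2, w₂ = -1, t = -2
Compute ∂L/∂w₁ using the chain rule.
∂L/∂w₁ = 24

Forward pass:
z = w₁x = 2×3 = 6
h = ReLU(6) = 6
y = w₂h = -1×6 = -6

Backward pass:
∂L/∂y = 2(y - t) = 2(-6 - -2) = -8
∂y/∂h = w₂ = -1
∂h/∂z = 1 (ReLU derivative)
∂z/∂w₁ = x = 3

∂L/∂w₁ = -8 × -1 × 1 × 3 = 24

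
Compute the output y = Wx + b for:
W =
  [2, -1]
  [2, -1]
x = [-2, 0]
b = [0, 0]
y = [-4, -4]

Wx = [2×-2 + -1×0, 2×-2 + -1×0]
   = [-4, -4]
y = Wx + b = [-4 + 0, -4 + 0] = [-4, -4]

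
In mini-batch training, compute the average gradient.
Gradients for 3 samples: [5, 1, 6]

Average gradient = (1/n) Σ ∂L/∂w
Average gradient = 4

Average = (1/3)(5 + 1 + 6) = 12/3 = 4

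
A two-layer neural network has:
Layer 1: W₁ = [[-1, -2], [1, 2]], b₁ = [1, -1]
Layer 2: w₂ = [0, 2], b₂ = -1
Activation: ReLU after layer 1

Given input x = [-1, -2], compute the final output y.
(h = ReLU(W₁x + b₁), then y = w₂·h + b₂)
y = -1

Layer 1 pre-activation: z₁ = [6, -6]
After ReLU: h = [6, 0]
Layer 2 output: y = 0×6 + 2×0 + -1 = -1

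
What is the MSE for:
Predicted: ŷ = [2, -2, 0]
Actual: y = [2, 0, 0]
MSE = 1.333

MSE = (1/3)((2-2)² + (-2-0)² + (0-0)²) = (1/3)(0 + 4 + 0) = 1.333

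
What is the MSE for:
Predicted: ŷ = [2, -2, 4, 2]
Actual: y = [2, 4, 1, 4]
MSE = 12.25

MSE = (1/4)((2-2)² + (-2-4)² + (4-1)² + (2-4)²) = (1/4)(0 + 36 + 9 + 4) = 12.25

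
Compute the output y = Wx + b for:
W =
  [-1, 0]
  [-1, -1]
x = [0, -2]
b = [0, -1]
y = [0, 1]

Wx = [-1×0 + 0×-2, -1×0 + -1×-2]
   = [0, 2]
y = Wx + b = [0 + 0, 2 + -1] = [0, 1]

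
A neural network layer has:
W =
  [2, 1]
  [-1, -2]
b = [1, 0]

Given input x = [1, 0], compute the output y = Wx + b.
y = [3, -1]

Wx = [2×1 + 1×0, -1×1 + -2×0]
   = [2, -1]
y = Wx + b = [2 + 1, -1 + 0] = [3, -1]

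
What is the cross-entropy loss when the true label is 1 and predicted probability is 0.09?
L = 2.408

L = -1·log(0.09) - 0·log(0.91) = -log(0.09) = 2.408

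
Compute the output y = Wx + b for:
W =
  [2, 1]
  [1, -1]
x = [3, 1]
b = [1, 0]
y = [8, 2]

Wx = [2×3 + 1×1, 1×3 + -1×1]
   = [7, 2]
y = Wx + b = [7 + 1, 2 + 0] = [8, 2]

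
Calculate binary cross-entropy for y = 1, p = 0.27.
L = 1.309

L = -1·log(0.27) - 0·log(0.73) = -log(0.27) = 1.309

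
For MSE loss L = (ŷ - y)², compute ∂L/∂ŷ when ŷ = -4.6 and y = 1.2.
∂L/∂ŷ = -11.6

∂L/∂ŷ = 2(ŷ - y) = 2(-4.6 - 1.2) = 2(-5.8) = -11.6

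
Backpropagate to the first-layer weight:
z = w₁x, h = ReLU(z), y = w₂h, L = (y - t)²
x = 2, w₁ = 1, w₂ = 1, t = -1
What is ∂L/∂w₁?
∂L/∂w₁ = 12

Forward pass:
z = w₁x = 1×2 = 2
h = ReLU(2) = 2
y = w₂h = 1×2 = 2

Backward pass:
∂L/∂y = 2(y - t) = 2(2 - -1) = 6
∂y/∂h = w₂ = 1
∂h/∂z = 1 (ReLU derivative)
∂z/∂w₁ = x = 2

∂L/∂w₁ = 6 × 1 × 1 × 2 = 12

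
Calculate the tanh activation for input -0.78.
-0.6527

tanh(-0.78) = (e^(-0.78) - e^(0.78))/(e^(-0.78) + e^(0.78)) = -0.6527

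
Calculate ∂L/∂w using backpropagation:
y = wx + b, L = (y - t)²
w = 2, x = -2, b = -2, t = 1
∂L/∂w = 28

y = wx + b = (2)(-2) + -2 = -6
∂L/∂y = 2(y - t) = 2(-6 - 1) = -14
∂y/∂w = x = -2
∂L/∂w = ∂L/∂y · ∂y/∂w = -14 × -2 = 28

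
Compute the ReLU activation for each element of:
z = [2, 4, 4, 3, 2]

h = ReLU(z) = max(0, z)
h = [2, 4, 4, 3, 2]

ReLU applied element-wise: max(0,2)=2, max(0,4)=4, max(0,4)=4, max(0,3)=3, max(0,2)=2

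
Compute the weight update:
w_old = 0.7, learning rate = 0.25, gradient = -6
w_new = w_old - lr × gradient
w_new = 2.2

w_new = w - η·∂L/∂w = 0.7 - 0.25×(-6) = 0.7 - (-1.5) = 2.2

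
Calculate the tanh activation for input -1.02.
-0.7699

tanh(-1.02) = (e^(-1.02) - e^(1.02))/(e^(-1.02) + e^(1.02)) = -0.7699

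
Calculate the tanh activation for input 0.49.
0.4542

tanh(0.49) = (e^(0.49) - e^(-0.49))/(e^(0.49) + e^(-0.49)) = 0.4542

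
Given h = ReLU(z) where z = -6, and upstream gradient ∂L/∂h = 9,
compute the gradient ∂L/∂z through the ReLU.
∂L/∂z = 0

h = ReLU(-6) = 0
Since z < 0: ∂h/∂z = 0
∂L/∂z = ∂L/∂h · ∂h/∂z = 9 × 0 = 0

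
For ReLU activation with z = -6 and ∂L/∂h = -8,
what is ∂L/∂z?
∂L/∂z = 0

h = ReLU(-6) = 0
Since z < 0: ∂h/∂z = 0
∂L/∂z = ∂L/∂h · ∂h/∂z = -8 × 0 = 0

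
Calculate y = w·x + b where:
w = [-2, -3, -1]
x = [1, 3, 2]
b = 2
y = -11

y = (-2)(1) + (-3)(3) + (-1)(2) + 2 = -11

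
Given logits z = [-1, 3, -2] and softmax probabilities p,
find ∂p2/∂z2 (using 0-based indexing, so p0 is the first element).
∂p2/∂z2 = 0.00653

p = softmax(z) = [0.01787, 0.9756, 0.006573]
p2 = 0.006573

∂p2/∂z2 = p2(1 - p2) = 0.006573 × (1 - 0.006573) = 0.00653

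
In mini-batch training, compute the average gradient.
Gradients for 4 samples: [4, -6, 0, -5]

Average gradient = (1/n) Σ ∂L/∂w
Average gradient = -1.75

Average = (1/4)(4 + -6 + 0 + -5) = -7/4 = -1.75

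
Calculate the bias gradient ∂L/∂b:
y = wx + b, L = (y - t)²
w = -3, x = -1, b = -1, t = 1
∂L/∂b = 2

y = wx + b = (-3)(-1) + -1 = 2
∂L/∂y = 2(y - t) = 2(2 - 1) = 2
∂y/∂b = 1
∂L/∂b = ∂L/∂y · ∂y/∂b = 2 × 1 = 2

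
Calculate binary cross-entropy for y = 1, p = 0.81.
L = 0.2107

L = -1·log(0.81) - 0·log(0.19) = -log(0.81) = 0.2107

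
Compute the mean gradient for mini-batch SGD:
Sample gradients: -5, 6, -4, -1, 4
Average gradient = 0

Average = (1/5)(-5 + 6 + -4 + -1 + 4) = 0/5 = 0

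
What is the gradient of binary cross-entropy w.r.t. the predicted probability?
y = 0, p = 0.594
∂L/∂p = 2.463

∂L/∂p = -y/p + (1-y)/(1-p) = 0 + 1/0.406 = 2.463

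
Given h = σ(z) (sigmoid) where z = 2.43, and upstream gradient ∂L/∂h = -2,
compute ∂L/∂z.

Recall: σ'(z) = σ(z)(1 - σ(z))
∂L/∂z = -0.1487

σ(2.43) = 0.9191
σ'(2.43) = σ(2.43)(1 - σ(2.43)) = 0.9191 × 0.08091 = 0.07437
∂L/∂z = ∂L/∂h · σ'(z) = -2 × 0.07437 = -0.1487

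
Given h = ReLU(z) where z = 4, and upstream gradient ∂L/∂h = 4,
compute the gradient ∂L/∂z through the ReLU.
∂L/∂z = 4

h = ReLU(4) = 4
Since z > 0: ∂h/∂z = 1
∂L/∂z = ∂L/∂h · ∂h/∂z = 4 × 1 = 4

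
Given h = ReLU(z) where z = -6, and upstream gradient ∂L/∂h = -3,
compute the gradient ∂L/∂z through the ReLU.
∂L/∂z = 0

h = ReLU(-6) = 0
Since z < 0: ∂h/∂z = 0
∂L/∂z = ∂L/∂h · ∂h/∂z = -3 × 0 = 0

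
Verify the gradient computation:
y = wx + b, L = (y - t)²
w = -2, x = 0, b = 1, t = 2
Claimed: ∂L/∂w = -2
Incorrect

y = (-2)(0) + 1 = 1
∂L/∂y = 2(y - t) = 2(1 - 2) = -2
∂y/∂w = x = 0
∂L/∂w = -2 × 0 = 0

Claimed value: -2
Incorrect: The correct gradient is 0.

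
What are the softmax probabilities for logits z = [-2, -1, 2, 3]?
p = [0.0048, 0.0131, 0.2641, 0.7179]

exp(z) = [0.1353, 0.3679, 7.389, 20.09]
Sum = 27.98
p = [0.0048, 0.0131, 0.2641, 0.7179]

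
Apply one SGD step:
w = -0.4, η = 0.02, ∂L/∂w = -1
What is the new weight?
w_new = -0.38

w_new = w - η·∂L/∂w = -0.4 - 0.02×(-1) = -0.4 - (-0.02) = -0.38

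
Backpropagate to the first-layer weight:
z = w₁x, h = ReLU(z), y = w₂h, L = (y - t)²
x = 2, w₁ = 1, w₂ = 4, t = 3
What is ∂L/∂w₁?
∂L/∂w₁ = 80

Forward pass:
z = w₁x = 1×2 = 2
h = ReLU(2) = 2
y = w₂h = 4×2 = 8

Backward pass:
∂L/∂y = 2(y - t) = 2(8 - 3) = 10
∂y/∂h = w₂ = 4
∂h/∂z = 1 (ReLU derivative)
∂z/∂w₁ = x = 2

∂L/∂w₁ = 10 × 4 × 1 × 2 = 80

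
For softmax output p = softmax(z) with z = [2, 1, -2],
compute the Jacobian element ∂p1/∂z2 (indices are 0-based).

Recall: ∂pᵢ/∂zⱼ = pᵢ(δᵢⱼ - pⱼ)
∂p1/∂z2 = -0.003507

p = softmax(z) = [0.7214, 0.2654, 0.01321]
p1 = 0.2654, p2 = 0.01321

∂p1/∂z2 = -p1 × p2 = -0.2654 × 0.01321 = -0.003507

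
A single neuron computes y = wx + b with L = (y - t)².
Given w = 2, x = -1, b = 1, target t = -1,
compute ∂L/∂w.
∂L/∂w = 0

y = wx + b = (2)(-1) + 1 = -1
∂L/∂y = 2(y - t) = 2(-1 - -1) = 0
∂y/∂w = x = -1
∂L/∂w = ∂L/∂y · ∂y/∂w = 0 × -1 = 0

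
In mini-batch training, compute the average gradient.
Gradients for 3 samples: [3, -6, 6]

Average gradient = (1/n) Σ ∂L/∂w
Average gradient = 1

Average = (1/3)(3 + -6 + 6) = 3/3 = 1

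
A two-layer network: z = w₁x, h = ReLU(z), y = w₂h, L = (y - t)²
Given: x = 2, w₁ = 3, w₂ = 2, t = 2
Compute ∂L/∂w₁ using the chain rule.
∂L/∂w₁ = 80

Forward pass:
z = w₁x = 3×2 = 6
h = ReLU(6) = 6
y = w₂h = 2×6 = 12

Backward pass:
∂L/∂y = 2(y - t) = 2(12 - 2) = 20
∂y/∂h = w₂ = 2
∂h/∂z = 1 (ReLU derivative)
∂z/∂w₁ = x = 2

∂L/∂w₁ = 20 × 2 × 1 × 2 = 80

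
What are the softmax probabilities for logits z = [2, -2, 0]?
p = [0.8668, 0.0159, 0.1173]

exp(z) = [7.389, 0.1353, 1]
Sum = 8.524
p = [0.8668, 0.0159, 0.1173]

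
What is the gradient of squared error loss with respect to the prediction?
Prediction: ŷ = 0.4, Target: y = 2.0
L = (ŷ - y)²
∂L/∂ŷ = -3.2

∂L/∂ŷ = 2(ŷ - y) = 2(0.4 - 2.0) = 2(-1.6) = -3.2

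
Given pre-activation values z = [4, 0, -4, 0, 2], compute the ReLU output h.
h = [4, 0, 0, 0, 2]

ReLU applied element-wise: max(0,4)=4, max(0,0)=0, max(0,-4)=0, max(0,0)=0, max(0,2)=2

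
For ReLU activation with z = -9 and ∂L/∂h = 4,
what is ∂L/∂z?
∂L/∂z = 0

h = ReLU(-9) = 0
Since z < 0: ∂h/∂z = 0
∂L/∂z = ∂L/∂h · ∂h/∂z = 4 × 0 = 0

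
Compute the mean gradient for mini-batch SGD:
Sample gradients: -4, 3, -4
Average gradient = -1.667

Average = (1/3)(-4 + 3 + -4) = -5/3 = -1.667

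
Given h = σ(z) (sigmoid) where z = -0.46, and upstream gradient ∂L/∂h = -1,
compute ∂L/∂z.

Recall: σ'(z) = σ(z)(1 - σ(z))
∂L/∂z = -0.2372

σ(-0.46) = 0.387
σ'(-0.46) = σ(-0.46)(1 - σ(-0.46)) = 0.387 × 0.613 = 0.2372
∂L/∂z = ∂L/∂h · σ'(z) = -1 × 0.2372 = -0.2372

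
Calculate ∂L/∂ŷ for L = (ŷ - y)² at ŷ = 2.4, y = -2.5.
∂L/∂ŷ = 9.8

∂L/∂ŷ = 2(ŷ - y) = 2(2.4 - -2.5) = 2(4.9) = 9.8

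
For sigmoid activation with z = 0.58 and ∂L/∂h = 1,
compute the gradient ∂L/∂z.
∂L/∂z = 0.2301

σ(0.58) = 0.6411
σ'(0.58) = σ(0.58)(1 - σ(0.58)) = 0.6411 × 0.3589 = 0.2301
∂L/∂z = ∂L/∂h · σ'(z) = 1 × 0.2301 = 0.2301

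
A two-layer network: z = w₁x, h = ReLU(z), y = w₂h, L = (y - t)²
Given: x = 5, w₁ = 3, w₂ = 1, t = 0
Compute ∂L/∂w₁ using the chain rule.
∂L/∂w₁ = 150

Forward pass:
z = w₁x = 3×5 = 15
h = ReLU(15) = 15
y = w₂h = 1×15 = 15

Backward pass:
∂L/∂y = 2(y - t) = 2(15 - 0) = 30
∂y/∂h = w₂ = 1
∂h/∂z = 1 (ReLU derivative)
∂z/∂w₁ = x = 5

∂L/∂w₁ = 30 × 1 × 1 × 5 = 150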